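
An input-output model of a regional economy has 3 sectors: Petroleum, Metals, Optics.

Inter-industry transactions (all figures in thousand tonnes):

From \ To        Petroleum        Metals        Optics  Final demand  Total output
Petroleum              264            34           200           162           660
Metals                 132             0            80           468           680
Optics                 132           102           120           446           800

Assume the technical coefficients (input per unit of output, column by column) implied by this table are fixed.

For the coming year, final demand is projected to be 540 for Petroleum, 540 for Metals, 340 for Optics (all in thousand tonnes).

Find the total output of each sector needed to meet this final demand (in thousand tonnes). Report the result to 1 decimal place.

Technical coefficients a_ij = z_ij / X_j:
  a_11 = 264/660 = 0.40, a_21 = 132/660 = 0.20, a_31 = 132/660 = 0.20
  a_12 = 34/680 = 0.05, a_22 = 0/680 = 0.00, a_32 = 102/680 = 0.15
  a_13 = 200/800 = 0.25, a_23 = 80/800 = 0.10, a_33 = 120/800 = 0.15
I − A =
  [   0.60    -0.05    -0.25]
  [  -0.20     1.00    -0.10]
  [  -0.20    -0.15     0.85]
Cofactors of I−A, C_ij = (−1)^(i+j)·(minor ij) (rows/columns in the sector order above):
  C_11 = (1.00)(0.85) − (-0.10)(-0.15) = 0.8350
  C_12 = −[(-0.20)(0.85) − (-0.10)(-0.20)] = 0.1900
  C_13 = (-0.20)(-0.15) − (1.00)(-0.20) = 0.2300
  C_21 = −[(-0.05)(0.85) − (-0.25)(-0.15)] = 0.0800
  C_22 = (0.60)(0.85) − (-0.25)(-0.20) = 0.4600
  C_23 = −[(0.60)(-0.15) − (-0.05)(-0.20)] = 0.1000
  C_31 = (-0.05)(-0.10) − (-0.25)(1.00) = 0.2550
  C_32 = −[(0.60)(-0.10) − (-0.25)(-0.20)] = 0.1100
  C_33 = (0.60)(1.00) − (-0.05)(-0.20) = 0.5900
det(I−A) = Σ_j (I−A)_1j·C_1j = (0.60)(0.8350) + (-0.05)(0.1900) + (-0.25)(0.2300) = 0.4340
adj(I−A) = Cᵀ =
  [ 0.8350   0.0800   0.2550]
  [ 0.1900   0.4600   0.1100]
  [ 0.2300   0.1000   0.5900]
(I − A)⁻¹ = adj(I−A) / det(I−A) ≈
  [   1.9240     0.1843     0.5876]
  [   0.4378     1.0599     0.2535]
  [   0.5300     0.2304     1.3594]
x = (I − A)⁻¹ d = adj(I−A)·d / det(I−A), with det(I−A) = 0.4340:
  x_1 = (0.8350·540 + 0.0800·540 + 0.2550·340) / 0.4340 = 580.80 / 0.4340 ≈ 1338.2
  x_2 = (0.1900·540 + 0.4600·540 + 0.1100·340) / 0.4340 = 388.40 / 0.4340 ≈ 894.9
  x_3 = (0.2300·540 + 0.1000·540 + 0.5900·340) / 0.4340 = 378.80 / 0.4340 ≈ 872.8

x_1 = 1338.2, x_2 = 894.9, x_3 = 872.8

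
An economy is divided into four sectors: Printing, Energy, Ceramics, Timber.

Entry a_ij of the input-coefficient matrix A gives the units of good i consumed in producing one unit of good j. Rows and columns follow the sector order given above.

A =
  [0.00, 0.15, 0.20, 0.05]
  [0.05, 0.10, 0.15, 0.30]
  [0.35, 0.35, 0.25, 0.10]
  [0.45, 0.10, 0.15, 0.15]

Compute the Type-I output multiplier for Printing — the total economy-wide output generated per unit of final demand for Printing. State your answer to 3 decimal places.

I − A =
  [   1.00    -0.15    -0.20    -0.05]
  [  -0.05     0.90    -0.15    -0.30]
  [  -0.35    -0.35     0.75    -0.10]
  [  -0.45    -0.10    -0.15     0.85]
Compute the cofactors C_ij = (−1)^(i+j)·(3×3 minor ij) of I−A; the adjugate is their transpose:
adj(I−A) = Cᵀ =
  [ 0.475875   0.161250   0.180375   0.106125]
  [ 0.199500   0.534500   0.205000   0.224500]
  [ 0.360375   0.352750   0.687875   0.226625]
  [ 0.339000   0.210500   0.241000   0.542500]
det(I−A) = Σ_j (I−A)_1j·C_1j = (1.00)(0.475875) + (-0.15)(0.199500) + (-0.20)(0.360375) + (-0.05)(0.339000) = 0.356925
(I − A)⁻¹ = adj(I−A) / det(I−A) ≈
  [   1.3333     0.4518     0.5054     0.2973]
  [   0.5589     1.4975     0.5744     0.6290]
  [   1.0097     0.9883     1.9272     0.6349]
  [   0.9498     0.5898     0.6752     1.5199]
The output multiplier for sector j is the column-j sum of the Leontief inverse (I − A)⁻¹ = adj(I−A) / det(I−A).
Column 1 of adj(I−A): (0.475875, 0.199500, 0.360375, 0.339000); det(I−A) = 0.356925.
m_1 = (0.475875 + 0.199500 + 0.360375 + 0.339000) / 0.356925 = 1.37475 / 0.356925 ≈ 3.852.

m_1 = 3.852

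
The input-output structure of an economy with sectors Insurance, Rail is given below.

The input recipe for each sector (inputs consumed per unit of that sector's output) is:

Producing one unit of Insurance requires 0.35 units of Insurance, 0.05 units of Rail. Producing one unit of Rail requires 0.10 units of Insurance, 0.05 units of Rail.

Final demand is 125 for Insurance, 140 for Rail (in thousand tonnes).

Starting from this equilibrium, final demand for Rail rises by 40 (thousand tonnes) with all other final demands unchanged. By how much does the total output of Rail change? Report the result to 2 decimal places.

Δx_2 = 42.45

I − A =
  [   0.65    -0.10]
  [  -0.05     0.95]
det(I−A) = (0.65)(0.95) − (-0.10)(-0.05) = 0.6125
adj(I−A) = [[0.95, 0.10], [0.05, 0.65]]
(I − A)⁻¹ = adj(I−A) / det(I−A) ≈
  [   1.5510     0.1633]
  [   0.0816     1.0612]
Δx = (I − A)⁻¹ Δd with Δd having +40 in the Rail component and 0 elsewhere.
So Δx_2 = L_22 · (+40), where L_22 = adj(I−A)_22 / det(I−A) = 0.65 / 0.6125.
Δx_2 = 0.65 × (+40) / 0.6125 = 26.00 / 0.6125 ≈ 42.45.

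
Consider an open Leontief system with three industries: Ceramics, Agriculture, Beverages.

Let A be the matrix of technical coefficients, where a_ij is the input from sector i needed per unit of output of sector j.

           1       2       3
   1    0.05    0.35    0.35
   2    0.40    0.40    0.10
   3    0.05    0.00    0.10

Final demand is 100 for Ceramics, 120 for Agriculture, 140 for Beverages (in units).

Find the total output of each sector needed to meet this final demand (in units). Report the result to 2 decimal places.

x_1 = 336.49, x_2 = 453.37, x_3 = 174.25

I − A =
  [   0.95    -0.35    -0.35]
  [  -0.40     0.60    -0.10]
  [  -0.05     0.00     0.90]
Cofactors of I−A, C_ij = (−1)^(i+j)·(minor ij) (rows/columns in the sector order above):
  C_11 = (0.60)(0.90) − (-0.10)(0.00) = 0.5400
  C_12 = −[(-0.40)(0.90) − (-0.10)(-0.05)] = 0.3650
  C_13 = (-0.40)(0.00) − (0.60)(-0.05) = 0.0300
  C_21 = −[(-0.35)(0.90) − (-0.35)(0.00)] = 0.3150
  C_22 = (0.95)(0.90) − (-0.35)(-0.05) = 0.8375
  C_23 = −[(0.95)(0.00) − (-0.35)(-0.05)] = 0.0175
  C_31 = (-0.35)(-0.10) − (-0.35)(0.60) = 0.2450
  C_32 = −[(0.95)(-0.10) − (-0.35)(-0.40)] = 0.2350
  C_33 = (0.95)(0.60) − (-0.35)(-0.40) = 0.4300
det(I−A) = Σ_j (I−A)_1j·C_1j = (0.95)(0.5400) + (-0.35)(0.3650) + (-0.35)(0.0300) = 0.37475
adj(I−A) = Cᵀ =
  [ 0.5400   0.3150   0.2450]
  [ 0.3650   0.8375   0.2350]
  [ 0.0300   0.0175   0.4300]
(I − A)⁻¹ = adj(I−A) / det(I−A) ≈
  [   1.4410     0.8406     0.6538]
  [   0.9740     2.2348     0.6271]
  [   0.0801     0.0467     1.1474]
x = (I − A)⁻¹ d = adj(I−A)·d / det(I−A), with det(I−A) = 0.37475:
  x_1 = (0.5400·100 + 0.3150·120 + 0.2450·140) / 0.37475 = 126.10 / 0.37475 ≈ 336.49
  x_2 = (0.3650·100 + 0.8375·120 + 0.2350·140) / 0.37475 = 169.90 / 0.37475 ≈ 453.37
  x_3 = (0.0300·100 + 0.0175·120 + 0.4300·140) / 0.37475 = 65.30 / 0.37475 ≈ 174.25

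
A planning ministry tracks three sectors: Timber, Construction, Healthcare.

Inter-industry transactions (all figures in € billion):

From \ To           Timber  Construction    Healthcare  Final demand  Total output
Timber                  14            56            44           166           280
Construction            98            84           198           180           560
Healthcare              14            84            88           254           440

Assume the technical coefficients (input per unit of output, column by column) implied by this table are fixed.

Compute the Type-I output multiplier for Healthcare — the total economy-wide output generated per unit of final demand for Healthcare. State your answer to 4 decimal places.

m_3 = 2.5179

Technical coefficients a_ij = z_ij / X_j:
  a_11 = 14/280 = 0.05, a_21 = 98/280 = 0.35, a_31 = 14/280 = 0.05
  a_12 = 56/560 = 0.10, a_22 = 84/560 = 0.15, a_32 = 84/560 = 0.15
  a_13 = 44/440 = 0.10, a_23 = 198/440 = 0.45, a_33 = 88/440 = 0.20
I − A =
  [   0.95    -0.10    -0.10]
  [  -0.35     0.85    -0.45]
  [  -0.05    -0.15     0.80]
Cofactors of I−A, C_ij = (−1)^(i+j)·(minor ij) (rows/columns in the sector order above):
  C_11 = (0.85)(0.80) − (-0.45)(-0.15) = 0.6125
  C_12 = −[(-0.35)(0.80) − (-0.45)(-0.05)] = 0.3025
  C_13 = (-0.35)(-0.15) − (0.85)(-0.05) = 0.0950
  C_21 = −[(-0.10)(0.80) − (-0.10)(-0.15)] = 0.0950
  C_22 = (0.95)(0.80) − (-0.10)(-0.05) = 0.7550
  C_23 = −[(0.95)(-0.15) − (-0.10)(-0.05)] = 0.1475
  C_31 = (-0.10)(-0.45) − (-0.10)(0.85) = 0.1300
  C_32 = −[(0.95)(-0.45) − (-0.10)(-0.35)] = 0.4625
  C_33 = (0.95)(0.85) − (-0.10)(-0.35) = 0.7725
det(I−A) = Σ_j (I−A)_1j·C_1j = (0.95)(0.6125) + (-0.10)(0.3025) + (-0.10)(0.0950) = 0.542125
adj(I−A) = Cᵀ =
  [ 0.6125   0.0950   0.1300]
  [ 0.3025   0.7550   0.4625]
  [ 0.0950   0.1475   0.7725]
(I − A)⁻¹ = adj(I−A) / det(I−A) ≈
  [   1.12981     0.17524     0.23980]
  [   0.55799     1.39267     0.85312]
  [   0.17524     0.27208     1.42495]
The output multiplier for sector j is the column-j sum of the Leontief inverse (I − A)⁻¹ = adj(I−A) / det(I−A).
Column 3 of adj(I−A): (0.1300, 0.4625, 0.7725); det(I−A) = 0.542125.
m_3 = (0.1300 + 0.4625 + 0.7725) / 0.542125 = 1.365 / 0.542125 ≈ 2.5179.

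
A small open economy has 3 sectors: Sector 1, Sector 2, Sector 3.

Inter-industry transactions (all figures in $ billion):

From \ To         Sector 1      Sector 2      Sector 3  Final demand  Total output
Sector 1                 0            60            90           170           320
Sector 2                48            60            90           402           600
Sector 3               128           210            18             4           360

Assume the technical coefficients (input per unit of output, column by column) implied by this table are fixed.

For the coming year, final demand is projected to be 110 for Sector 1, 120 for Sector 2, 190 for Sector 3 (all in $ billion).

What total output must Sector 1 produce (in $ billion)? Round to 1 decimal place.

x_1 = 240.3

Technical coefficients a_ij = z_ij / X_j:
  a_11 = 0/320 = 0.00, a_21 = 48/320 = 0.15, a_31 = 128/320 = 0.40
  a_12 = 60/600 = 0.10, a_22 = 60/600 = 0.10, a_32 = 210/600 = 0.35
  a_13 = 90/360 = 0.25, a_23 = 90/360 = 0.25, a_33 = 18/360 = 0.05
I − A =
  [   1.00    -0.10    -0.25]
  [  -0.15     0.90    -0.25]
  [  -0.40    -0.35     0.95]
Cofactors of I−A, C_ij = (−1)^(i+j)·(minor ij) (rows/columns in the sector order above):
  C_11 = (0.90)(0.95) − (-0.25)(-0.35) = 0.7675
  C_12 = −[(-0.15)(0.95) − (-0.25)(-0.40)] = 0.2425
  C_13 = (-0.15)(-0.35) − (0.90)(-0.40) = 0.4125
  C_21 = −[(-0.10)(0.95) − (-0.25)(-0.35)] = 0.1825
  C_22 = (1.00)(0.95) − (-0.25)(-0.40) = 0.8500
  C_23 = −[(1.00)(-0.35) − (-0.10)(-0.40)] = 0.3900
  C_31 = (-0.10)(-0.25) − (-0.25)(0.90) = 0.2500
  C_32 = −[(1.00)(-0.25) − (-0.25)(-0.15)] = 0.2875
  C_33 = (1.00)(0.90) − (-0.10)(-0.15) = 0.8850
det(I−A) = Σ_j (I−A)_1j·C_1j = (1.00)(0.7675) + (-0.10)(0.2425) + (-0.25)(0.4125) = 0.640125
adj(I−A) = Cᵀ =
  [ 0.7675   0.1825   0.2500]
  [ 0.2425   0.8500   0.2875]
  [ 0.4125   0.3900   0.8850]
(I − A)⁻¹ = adj(I−A) / det(I−A) ≈
  [   1.1990     0.2851     0.3905]
  [   0.3788     1.3279     0.4491]
  [   0.6444     0.6093     1.3825]
x = (I − A)⁻¹ d = adj(I−A)·d / det(I−A), with det(I−A) = 0.640125:
  x_1 = (0.7675·110 + 0.1825·120 + 0.2500·190) / 0.640125 = 153.825 / 0.640125 ≈ 240.3
  x_2 = (0.2425·110 + 0.8500·120 + 0.2875·190) / 0.640125 = 183.30 / 0.640125 ≈ 286.4
  x_3 = (0.4125·110 + 0.3900·120 + 0.8850·190) / 0.640125 = 260.325 / 0.640125 ≈ 406.7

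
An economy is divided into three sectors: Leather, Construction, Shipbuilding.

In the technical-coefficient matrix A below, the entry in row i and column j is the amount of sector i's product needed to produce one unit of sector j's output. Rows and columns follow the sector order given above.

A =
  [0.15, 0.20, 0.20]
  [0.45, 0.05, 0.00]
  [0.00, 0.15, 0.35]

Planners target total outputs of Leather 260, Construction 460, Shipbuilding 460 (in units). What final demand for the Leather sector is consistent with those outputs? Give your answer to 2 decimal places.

d_1 = 37.00

I − A =
  [   0.85    -0.20    -0.20]
  [  -0.45     0.95     0.00]
  [   0.00    -0.15     0.65]
d = (I − A) x:
  d_1 = (+0.85)·260 + (-0.20)·460 + (-0.20)·460 = 37.00
  d_2 = (-0.45)·260 + (+0.95)·460 + (+0.00)·460 = 320.00
  d_3 = (+0.00)·260 + (-0.15)·460 + (+0.65)·460 = 230.00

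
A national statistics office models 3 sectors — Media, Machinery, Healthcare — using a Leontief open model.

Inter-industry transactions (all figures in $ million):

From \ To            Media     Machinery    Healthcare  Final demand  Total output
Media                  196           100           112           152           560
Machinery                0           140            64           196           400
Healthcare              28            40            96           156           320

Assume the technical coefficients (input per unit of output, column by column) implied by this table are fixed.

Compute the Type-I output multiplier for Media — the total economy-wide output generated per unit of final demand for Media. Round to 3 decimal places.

m_1 = 1.776

Technical coefficients a_ij = z_ij / X_j:
  a_11 = 196/560 = 0.35, a_21 = 0/560 = 0.00, a_31 = 28/560 = 0.05
  a_12 = 100/400 = 0.25, a_22 = 140/400 = 0.35, a_32 = 40/400 = 0.10
  a_13 = 112/320 = 0.35, a_23 = 64/320 = 0.20, a_33 = 96/320 = 0.30
I − A =
  [   0.65    -0.25    -0.35]
  [   0.00     0.65    -0.20]
  [  -0.05    -0.10     0.70]
Cofactors of I−A, C_ij = (−1)^(i+j)·(minor ij) (rows/columns in the sector order above):
  C_11 = (0.65)(0.70) − (-0.20)(-0.10) = 0.4350
  C_12 = −[(0.00)(0.70) − (-0.20)(-0.05)] = 0.0100
  C_13 = (0.00)(-0.10) − (0.65)(-0.05) = 0.0325
  C_21 = −[(-0.25)(0.70) − (-0.35)(-0.10)] = 0.2100
  C_22 = (0.65)(0.70) − (-0.35)(-0.05) = 0.4375
  C_23 = −[(0.65)(-0.10) − (-0.25)(-0.05)] = 0.0775
  C_31 = (-0.25)(-0.20) − (-0.35)(0.65) = 0.2775
  C_32 = −[(0.65)(-0.20) − (-0.35)(0.00)] = 0.1300
  C_33 = (0.65)(0.65) − (-0.25)(0.00) = 0.4225
det(I−A) = Σ_j (I−A)_1j·C_1j = (0.65)(0.4350) + (-0.25)(0.0100) + (-0.35)(0.0325) = 0.268875
adj(I−A) = Cᵀ =
  [ 0.4350   0.2100   0.2775]
  [ 0.0100   0.4375   0.1300]
  [ 0.0325   0.0775   0.4225]
(I − A)⁻¹ = adj(I−A) / det(I−A) ≈
  [   1.6179     0.7810     1.0321]
  [   0.0372     1.6272     0.4835]
  [   0.1209     0.2882     1.5714]
The output multiplier for sector j is the column-j sum of the Leontief inverse (I − A)⁻¹ = adj(I−A) / det(I−A).
Column 1 of adj(I−A): (0.4350, 0.0100, 0.0325); det(I−A) = 0.268875.
m_1 = (0.4350 + 0.0100 + 0.0325) / 0.268875 = 0.4775 / 0.268875 ≈ 1.776.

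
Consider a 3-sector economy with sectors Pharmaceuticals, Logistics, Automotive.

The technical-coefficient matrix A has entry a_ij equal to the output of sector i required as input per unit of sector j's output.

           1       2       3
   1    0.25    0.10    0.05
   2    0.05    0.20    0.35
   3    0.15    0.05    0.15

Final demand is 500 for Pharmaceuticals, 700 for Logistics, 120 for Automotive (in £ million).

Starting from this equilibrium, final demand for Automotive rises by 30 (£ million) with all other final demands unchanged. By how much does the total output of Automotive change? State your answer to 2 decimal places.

Δx_3 = 37.09

I − A =
  [   0.75    -0.10    -0.05]
  [  -0.05     0.80    -0.35]
  [  -0.15    -0.05     0.85]
Cofactors of I−A, C_ij = (−1)^(i+j)·(minor ij) (rows/columns in the sector order above):
  C_11 = (0.80)(0.85) − (-0.35)(-0.05) = 0.6625
  C_12 = −[(-0.05)(0.85) − (-0.35)(-0.15)] = 0.0950
  C_13 = (-0.05)(-0.05) − (0.80)(-0.15) = 0.1225
  C_21 = −[(-0.10)(0.85) − (-0.05)(-0.05)] = 0.0875
  C_22 = (0.75)(0.85) − (-0.05)(-0.15) = 0.6300
  C_23 = −[(0.75)(-0.05) − (-0.10)(-0.15)] = 0.0525
  C_31 = (-0.10)(-0.35) − (-0.05)(0.80) = 0.0750
  C_32 = −[(0.75)(-0.35) − (-0.05)(-0.05)] = 0.2650
  C_33 = (0.75)(0.80) − (-0.10)(-0.05) = 0.5950
det(I−A) = Σ_j (I−A)_1j·C_1j = (0.75)(0.6625) + (-0.10)(0.0950) + (-0.05)(0.1225) = 0.48125
adj(I−A) = Cᵀ =
  [ 0.6625   0.0875   0.0750]
  [ 0.0950   0.6300   0.2650]
  [ 0.1225   0.0525   0.5950]
(I − A)⁻¹ = adj(I−A) / det(I−A) ≈
  [   1.3766     0.1818     0.1558]
  [   0.1974     1.3091     0.5506]
  [   0.2545     0.1091     1.2364]
Δx = (I − A)⁻¹ Δd with Δd having +30 in the Automotive component and 0 elsewhere.
So Δx_3 = L_33 · (+30), where L_33 = adj(I−A)_33 / det(I−A) = 0.5950 / 0.48125.
Δx_3 = 0.5950 × (+30) / 0.48125 = 17.85 / 0.48125 ≈ 37.09.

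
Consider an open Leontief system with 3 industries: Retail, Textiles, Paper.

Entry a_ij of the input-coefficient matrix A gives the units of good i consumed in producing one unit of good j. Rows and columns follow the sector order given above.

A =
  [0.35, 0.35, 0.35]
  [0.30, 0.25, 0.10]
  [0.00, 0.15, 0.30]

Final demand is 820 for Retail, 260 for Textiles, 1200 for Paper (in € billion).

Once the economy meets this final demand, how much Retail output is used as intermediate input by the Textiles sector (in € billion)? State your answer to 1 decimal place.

I − A =
  [   0.65    -0.35    -0.35]
  [  -0.30     0.75    -0.10]
  [   0.00    -0.15     0.70]
Cofactors of I−A, C_ij = (−1)^(i+j)·(minor ij) (rows/columns in the sector order above):
  C_11 = (0.75)(0.70) − (-0.10)(-0.15) = 0.5100
  C_12 = −[(-0.30)(0.70) − (-0.10)(0.00)] = 0.2100
  C_13 = (-0.30)(-0.15) − (0.75)(0.00) = 0.0450
  C_21 = −[(-0.35)(0.70) − (-0.35)(-0.15)] = 0.2975
  C_22 = (0.65)(0.70) − (-0.35)(0.00) = 0.4550
  C_23 = −[(0.65)(-0.15) − (-0.35)(0.00)] = 0.0975
  C_31 = (-0.35)(-0.10) − (-0.35)(0.75) = 0.2975
  C_32 = −[(0.65)(-0.10) − (-0.35)(-0.30)] = 0.1700
  C_33 = (0.65)(0.75) − (-0.35)(-0.30) = 0.3825
det(I−A) = Σ_j (I−A)_1j·C_1j = (0.65)(0.5100) + (-0.35)(0.2100) + (-0.35)(0.0450) = 0.24225
adj(I−A) = Cᵀ =
  [ 0.5100   0.2975   0.2975]
  [ 0.2100   0.4550   0.1700]
  [ 0.0450   0.0975   0.3825]
(I − A)⁻¹ = adj(I−A) / det(I−A) ≈
  [   2.1053     1.2281     1.2281]
  [   0.8669     1.8782     0.7018]
  [   0.1858     0.4025     1.5789]
First solve x = (I − A)⁻¹ d = adj(I−A)·d / det(I−A); in particular x_2 = (0.2100·820 + 0.4550·260 + 0.1700·1200) / 0.24225 = 494.50 / 0.24225 ≈ 2041.280.
Intermediate flow from 1 to 2: z_12 = a_12 · x_2 = 0.35 × 494.50 / 0.24225 = 173.075 / 0.24225 ≈ 714.4.

z_12 = 714.4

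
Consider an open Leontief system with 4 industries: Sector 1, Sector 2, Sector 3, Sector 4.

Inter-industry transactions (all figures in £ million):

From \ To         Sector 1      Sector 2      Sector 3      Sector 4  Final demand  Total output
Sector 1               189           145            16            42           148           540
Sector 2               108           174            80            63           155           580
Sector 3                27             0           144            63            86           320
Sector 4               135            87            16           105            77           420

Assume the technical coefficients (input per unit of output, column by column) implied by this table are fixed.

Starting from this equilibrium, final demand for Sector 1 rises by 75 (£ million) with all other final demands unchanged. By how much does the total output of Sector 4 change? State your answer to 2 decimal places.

Technical coefficients a_ij = z_ij / X_j:
  a_11 = 189/540 = 0.35, a_21 = 108/540 = 0.20, a_31 = 27/540 = 0.05, a_41 = 135/540 = 0.25
  a_12 = 145/580 = 0.25, a_22 = 174/580 = 0.30, a_32 = 0/580 = 0.00, a_42 = 87/580 = 0.15
  a_13 = 16/320 = 0.05, a_23 = 80/320 = 0.25, a_33 = 144/320 = 0.45, a_43 = 16/320 = 0.05
  a_14 = 42/420 = 0.10, a_24 = 63/420 = 0.15, a_34 = 63/420 = 0.15, a_44 = 105/420 = 0.25
I − A =
  [   0.65    -0.25    -0.05    -0.10]
  [  -0.20     0.70    -0.25    -0.15]
  [  -0.05     0.00     0.55    -0.15]
  [  -0.25    -0.15    -0.05     0.75]
Compute the cofactors C_ij = (−1)^(i+j)·(3×3 minor ij) of I−A; the adjugate is their transpose:
adj(I−A) = Cᵀ =
  [ 0.265500   0.110625   0.081125   0.073750]
  [ 0.120750   0.245500   0.130875   0.091375]
  [ 0.055875   0.034125   0.259250   0.066125]
  [ 0.116375   0.088250   0.070500   0.217875]
det(I−A) = Σ_j (I−A)_1j·C_1j = (0.65)(0.265500) + (-0.25)(0.120750) + (-0.05)(0.055875) + (-0.10)(0.116375) = 0.12795625
(I − A)⁻¹ = adj(I−A) / det(I−A) ≈
  [   2.0749     0.8646     0.6340     0.5764]
  [   0.9437     1.9186     1.0228     0.7141]
  [   0.4367     0.2667     2.0261     0.5168]
  [   0.9095     0.6897     0.5510     1.7027]
Δx = (I − A)⁻¹ Δd with Δd having +75 in the Sector 1 component and 0 elsewhere.
So Δx_4 = L_41 · (+75), where L_41 = adj(I−A)_41 / det(I−A) = 0.116375 / 0.12795625.
Δx_4 = 0.116375 × (+75) / 0.12795625 = 8.728125 / 0.12795625 ≈ 68.21.

Δx_4 = 68.21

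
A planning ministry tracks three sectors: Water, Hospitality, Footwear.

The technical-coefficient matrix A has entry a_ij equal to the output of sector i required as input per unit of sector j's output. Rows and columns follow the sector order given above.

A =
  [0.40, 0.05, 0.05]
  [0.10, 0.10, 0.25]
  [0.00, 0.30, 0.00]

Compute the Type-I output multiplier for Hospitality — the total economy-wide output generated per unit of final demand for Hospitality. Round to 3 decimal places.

m_2 = 1.730

I − A =
  [   0.60    -0.05    -0.05]
  [  -0.10     0.90    -0.25]
  [   0.00    -0.30     1.00]
Cofactors of I−A, C_ij = (−1)^(i+j)·(minor ij) (rows/columns in the sector order above):
  C_11 = (0.90)(1.00) − (-0.25)(-0.30) = 0.8250
  C_12 = −[(-0.10)(1.00) − (-0.25)(0.00)] = 0.1000
  C_13 = (-0.10)(-0.30) − (0.90)(0.00) = 0.0300
  C_21 = −[(-0.05)(1.00) − (-0.05)(-0.30)] = 0.0650
  C_22 = (0.60)(1.00) − (-0.05)(0.00) = 0.6000
  C_23 = −[(0.60)(-0.30) − (-0.05)(0.00)] = 0.1800
  C_31 = (-0.05)(-0.25) − (-0.05)(0.90) = 0.0575
  C_32 = −[(0.60)(-0.25) − (-0.05)(-0.10)] = 0.1550
  C_33 = (0.60)(0.90) − (-0.05)(-0.10) = 0.5350
det(I−A) = Σ_j (I−A)_1j·C_1j = (0.60)(0.8250) + (-0.05)(0.1000) + (-0.05)(0.0300) = 0.4885
adj(I−A) = Cᵀ =
  [ 0.8250   0.0650   0.0575]
  [ 0.1000   0.6000   0.1550]
  [ 0.0300   0.1800   0.5350]
(I − A)⁻¹ = adj(I−A) / det(I−A) ≈
  [   1.6888     0.1331     0.1177]
  [   0.2047     1.2282     0.3173]
  [   0.0614     0.3685     1.0952]
The output multiplier for sector j is the column-j sum of the Leontief inverse (I − A)⁻¹ = adj(I−A) / det(I−A).
Column 2 of adj(I−A): (0.0650, 0.6000, 0.1800); det(I−A) = 0.4885.
m_2 = (0.0650 + 0.6000 + 0.1800) / 0.4885 = 0.845 / 0.4885 ≈ 1.730.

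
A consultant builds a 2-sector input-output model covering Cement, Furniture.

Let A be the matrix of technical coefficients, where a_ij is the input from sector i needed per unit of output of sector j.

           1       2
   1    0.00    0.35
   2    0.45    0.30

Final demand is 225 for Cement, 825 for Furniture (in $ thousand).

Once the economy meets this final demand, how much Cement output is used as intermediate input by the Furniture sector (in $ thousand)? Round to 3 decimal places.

I − A =
  [   1.00    -0.35]
  [  -0.45     0.70]
det(I−A) = (1.00)(0.70) − (-0.35)(-0.45) = 0.5425
adj(I−A) = [[0.70, 0.35], [0.45, 1.00]]
(I − A)⁻¹ = adj(I−A) / det(I−A) ≈
  [   1.2903     0.6452]
  [   0.8295     1.8433]
First solve x = (I − A)⁻¹ d = adj(I−A)·d / det(I−A); in particular x_2 = (0.45·225 + 1.00·825) / 0.5425 = 926.25 / 0.5425 ≈ 1707.37327.
Intermediate flow from 1 to 2: z_12 = a_12 · x_2 = 0.35 × 926.25 / 0.5425 = 324.1875 / 0.5425 ≈ 597.581.

z_12 = 597.581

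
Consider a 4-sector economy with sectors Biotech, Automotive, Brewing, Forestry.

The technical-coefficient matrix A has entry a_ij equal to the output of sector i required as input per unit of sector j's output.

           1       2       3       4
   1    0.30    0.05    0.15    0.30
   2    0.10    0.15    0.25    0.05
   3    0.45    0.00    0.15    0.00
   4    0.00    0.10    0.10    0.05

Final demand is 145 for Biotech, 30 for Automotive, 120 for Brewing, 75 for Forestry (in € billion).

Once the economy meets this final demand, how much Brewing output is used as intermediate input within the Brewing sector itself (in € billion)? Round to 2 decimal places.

z_33 = 48.65

I − A =
  [   0.70    -0.05    -0.15    -0.30]
  [  -0.10     0.85    -0.25    -0.05]
  [  -0.45     0.00     0.85     0.00]
  [   0.00    -0.10    -0.10     0.95]
Compute the cofactors C_ij = (−1)^(i+j)·(3×3 minor ij) of I−A; the adjugate is their transpose:
adj(I−A) = Cᵀ =
  [ 0.682125   0.065875   0.165500   0.218875]
  [ 0.189875   0.487625   0.187000   0.085625]
  [ 0.361125   0.034875   0.554000   0.115875]
  [ 0.058000   0.055000   0.078000   0.438500]
det(I−A) = Σ_j (I−A)_1j·C_1j = (0.70)(0.682125) + (-0.05)(0.189875) + (-0.15)(0.361125) + (-0.30)(0.058000) = 0.396425
(I − A)⁻¹ = adj(I−A) / det(I−A) ≈
  [   1.7207     0.1662     0.4175     0.5521]
  [   0.4790     1.2301     0.4717     0.2160]
  [   0.9110     0.0880     1.3975     0.2923]
  [   0.1463     0.1387     0.1968     1.1061]
First solve x = (I − A)⁻¹ d = adj(I−A)·d / det(I−A); in particular x_3 = (0.361125·145 + 0.034875·30 + 0.554000·120 + 0.115875·75) / 0.396425 = 128.58 / 0.396425 ≈ 324.3489.
Intermediate flow from 3 to 3: z_33 = a_33 · x_3 = 0.15 × 128.58 / 0.396425 = 19.287 / 0.396425 ≈ 48.65.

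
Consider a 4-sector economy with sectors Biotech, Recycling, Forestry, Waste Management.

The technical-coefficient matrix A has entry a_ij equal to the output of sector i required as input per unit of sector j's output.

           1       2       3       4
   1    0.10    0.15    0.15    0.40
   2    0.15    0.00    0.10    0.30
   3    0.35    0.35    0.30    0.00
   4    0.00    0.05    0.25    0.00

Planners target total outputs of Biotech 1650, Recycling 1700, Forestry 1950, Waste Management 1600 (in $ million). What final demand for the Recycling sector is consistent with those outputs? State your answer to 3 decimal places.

I − A =
  [   0.90    -0.15    -0.15    -0.40]
  [  -0.15     1.00    -0.10    -0.30]
  [  -0.35    -0.35     0.70     0.00]
  [   0.00    -0.05    -0.25     1.00]
d = (I − A) x:
  d_1 = (+0.90)·1650 + (-0.15)·1700 + (-0.15)·1950 + (-0.40)·1600 = 297.500
  d_2 = (-0.15)·1650 + (+1.00)·1700 + (-0.10)·1950 + (-0.30)·1600 = 777.500
  d_3 = (-0.35)·1650 + (-0.35)·1700 + (+0.70)·1950 + (+0.00)·1600 = 192.500
  d_4 = (+0.00)·1650 + (-0.05)·1700 + (-0.25)·1950 + (+1.00)·1600 = 1027.500

d_2 = 777.500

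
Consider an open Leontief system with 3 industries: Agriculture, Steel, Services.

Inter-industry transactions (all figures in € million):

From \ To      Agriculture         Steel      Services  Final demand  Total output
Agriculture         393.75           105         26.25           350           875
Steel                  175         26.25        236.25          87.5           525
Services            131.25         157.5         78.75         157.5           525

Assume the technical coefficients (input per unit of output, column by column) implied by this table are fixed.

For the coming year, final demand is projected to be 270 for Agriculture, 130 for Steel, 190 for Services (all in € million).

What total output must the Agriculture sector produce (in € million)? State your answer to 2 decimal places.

x_1 = 742.19

Technical coefficients a_ij = z_ij / X_j:
  a_11 = 393.75/875 = 0.45, a_21 = 175/875 = 0.20, a_31 = 131.25/875 = 0.15
  a_12 = 105/525 = 0.20, a_22 = 26.25/525 = 0.05, a_32 = 157.5/525 = 0.30
  a_13 = 26.25/525 = 0.05, a_23 = 236.25/525 = 0.45, a_33 = 78.75/525 = 0.15
I − A =
  [   0.55    -0.20    -0.05]
  [  -0.20     0.95    -0.45]
  [  -0.15    -0.30     0.85]
Cofactors of I−A, C_ij = (−1)^(i+j)·(minor ij) (rows/columns in the sector order above):
  C_11 = (0.95)(0.85) − (-0.45)(-0.30) = 0.6725
  C_12 = −[(-0.20)(0.85) − (-0.45)(-0.15)] = 0.2375
  C_13 = (-0.20)(-0.30) − (0.95)(-0.15) = 0.2025
  C_21 = −[(-0.20)(0.85) − (-0.05)(-0.30)] = 0.1850
  C_22 = (0.55)(0.85) − (-0.05)(-0.15) = 0.4600
  C_23 = −[(0.55)(-0.30) − (-0.20)(-0.15)] = 0.1950
  C_31 = (-0.20)(-0.45) − (-0.05)(0.95) = 0.1375
  C_32 = −[(0.55)(-0.45) − (-0.05)(-0.20)] = 0.2575
  C_33 = (0.55)(0.95) − (-0.20)(-0.20) = 0.4825
det(I−A) = Σ_j (I−A)_1j·C_1j = (0.55)(0.6725) + (-0.20)(0.2375) + (-0.05)(0.2025) = 0.31225
adj(I−A) = Cᵀ =
  [ 0.6725   0.1850   0.1375]
  [ 0.2375   0.4600   0.2575]
  [ 0.2025   0.1950   0.4825]
(I − A)⁻¹ = adj(I−A) / det(I−A) ≈
  [   2.1537     0.5925     0.4404]
  [   0.7606     1.4732     0.8247]
  [   0.6485     0.6245     1.5452]
x = (I − A)⁻¹ d = adj(I−A)·d / det(I−A), with det(I−A) = 0.31225:
  x_1 = (0.6725·270 + 0.1850·130 + 0.1375·190) / 0.31225 = 231.75 / 0.31225 ≈ 742.19
  x_2 = (0.2375·270 + 0.4600·130 + 0.2575·190) / 0.31225 = 172.85 / 0.31225 ≈ 553.56
  x_3 = (0.2025·270 + 0.1950·130 + 0.4825·190) / 0.31225 = 171.70 / 0.31225 ≈ 549.88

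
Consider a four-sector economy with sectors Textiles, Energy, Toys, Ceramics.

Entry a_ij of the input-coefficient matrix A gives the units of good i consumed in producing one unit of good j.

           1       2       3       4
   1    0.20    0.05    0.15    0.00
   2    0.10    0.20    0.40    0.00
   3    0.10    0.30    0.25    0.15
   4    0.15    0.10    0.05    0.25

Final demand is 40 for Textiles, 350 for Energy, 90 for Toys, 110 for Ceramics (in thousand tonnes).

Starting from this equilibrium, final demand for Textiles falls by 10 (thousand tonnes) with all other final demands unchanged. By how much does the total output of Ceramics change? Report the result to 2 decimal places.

Δx_4 = -3.44

I − A =
  [   0.80    -0.05    -0.15     0.00]
  [  -0.10     0.80    -0.40     0.00]
  [  -0.10    -0.30     0.75    -0.15]
  [  -0.15    -0.10    -0.05     0.75]
Compute the cofactors C_ij = (−1)^(i+j)·(3×3 minor ij) of I−A; the adjugate is their transpose:
adj(I−A) = Cᵀ =
  [ 0.348000   0.063750   0.105000   0.021000]
  [ 0.094500   0.429375   0.251250   0.050250]
  [ 0.102000   0.196875   0.476250   0.095250]
  [ 0.089000   0.083125   0.086250   0.361750]
det(I−A) = Σ_j (I−A)_1j·C_1j = (0.80)(0.348000) + (-0.05)(0.094500) + (-0.15)(0.102000) + (0.00)(0.089000) = 0.258375
(I − A)⁻¹ = adj(I−A) / det(I−A) ≈
  [   1.3469     0.2467     0.4064     0.0813]
  [   0.3657     1.6618     0.9724     0.1945]
  [   0.3948     0.7620     1.8433     0.3687]
  [   0.3445     0.3217     0.3338     1.4001]
Δx = (I − A)⁻¹ Δd with Δd having -10 in the Textiles component and 0 elsewhere.
So Δx_4 = L_41 · (-10), where L_41 = adj(I−A)_41 / det(I−A) = 0.089000 / 0.258375.
Δx_4 = 0.089000 × (-10) / 0.258375 = -0.89 / 0.258375 ≈ -3.44.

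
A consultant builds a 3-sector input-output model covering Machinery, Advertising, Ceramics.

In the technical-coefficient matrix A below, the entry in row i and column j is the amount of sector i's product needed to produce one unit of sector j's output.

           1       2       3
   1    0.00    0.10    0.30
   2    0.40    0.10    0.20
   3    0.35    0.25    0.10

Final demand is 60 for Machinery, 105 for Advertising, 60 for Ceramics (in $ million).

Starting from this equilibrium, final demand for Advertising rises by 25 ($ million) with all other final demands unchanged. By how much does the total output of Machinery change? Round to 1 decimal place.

I − A =
  [   1.00    -0.10    -0.30]
  [  -0.40     0.90    -0.20]
  [  -0.35    -0.25     0.90]
Cofactors of I−A, C_ij = (−1)^(i+j)·(minor ij) (rows/columns in the sector order above):
  C_11 = (0.90)(0.90) − (-0.20)(-0.25) = 0.7600
  C_12 = −[(-0.40)(0.90) − (-0.20)(-0.35)] = 0.4300
  C_13 = (-0.40)(-0.25) − (0.90)(-0.35) = 0.4150
  C_21 = −[(-0.10)(0.90) − (-0.30)(-0.25)] = 0.1650
  C_22 = (1.00)(0.90) − (-0.30)(-0.35) = 0.7950
  C_23 = −[(1.00)(-0.25) − (-0.10)(-0.35)] = 0.2850
  C_31 = (-0.10)(-0.20) − (-0.30)(0.90) = 0.2900
  C_32 = −[(1.00)(-0.20) − (-0.30)(-0.40)] = 0.3200
  C_33 = (1.00)(0.90) − (-0.10)(-0.40) = 0.8600
det(I−A) = Σ_j (I−A)_1j·C_1j = (1.00)(0.7600) + (-0.10)(0.4300) + (-0.30)(0.4150) = 0.5925
adj(I−A) = Cᵀ =
  [ 0.7600   0.1650   0.2900]
  [ 0.4300   0.7950   0.3200]
  [ 0.4150   0.2850   0.8600]
(I − A)⁻¹ = adj(I−A) / det(I−A) ≈
  [   1.2827     0.2785     0.4895]
  [   0.7257     1.3418     0.5401]
  [   0.7004     0.4810     1.4515]
Δx = (I − A)⁻¹ Δd with Δd having +25 in the Advertising component and 0 elsewhere.
So Δx_1 = L_12 · (+25), where L_12 = adj(I−A)_12 / det(I−A) = 0.1650 / 0.5925.
Δx_1 = 0.1650 × (+25) / 0.5925 = 4.125 / 0.5925 ≈ 7.0.

Δx_1 = 7.0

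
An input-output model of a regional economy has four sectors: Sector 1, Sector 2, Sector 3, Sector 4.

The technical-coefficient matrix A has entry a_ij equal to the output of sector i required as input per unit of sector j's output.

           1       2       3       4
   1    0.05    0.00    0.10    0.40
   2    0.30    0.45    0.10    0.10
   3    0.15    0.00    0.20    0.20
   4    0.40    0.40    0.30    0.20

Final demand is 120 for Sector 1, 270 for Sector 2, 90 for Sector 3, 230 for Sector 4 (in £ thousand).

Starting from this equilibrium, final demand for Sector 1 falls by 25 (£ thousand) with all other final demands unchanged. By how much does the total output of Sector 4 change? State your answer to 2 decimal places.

Δx_4 = -57.71

I − A =
  [   0.95     0.00    -0.10    -0.40]
  [  -0.30     0.55    -0.10    -0.10]
  [  -0.15     0.00     0.80    -0.20]
  [  -0.40    -0.40    -0.30     0.80]
Compute the cofactors C_ij = (−1)^(i+j)·(3×3 minor ij) of I−A; the adjugate is their transpose:
adj(I−A) = Cᵀ =
  [ 0.27900   0.13600   0.12200   0.18700]
  [ 0.23050   0.38500   0.15250   0.20150]
  [ 0.12800   0.10000   0.24400   0.13750]
  [ 0.30275   0.29800   0.22875   0.40975]
det(I−A) = Σ_j (I−A)_1j·C_1j = (0.95)(0.27900) + (0.00)(0.23050) + (-0.10)(0.12800) + (-0.40)(0.30275) = 0.13115
(I − A)⁻¹ = adj(I−A) / det(I−A) ≈
  [   2.1273     1.0370     0.9302     1.4258]
  [   1.7575     2.9356     1.1628     1.5364]
  [   0.9760     0.7625     1.8605     1.0484]
  [   2.3084     2.2722     1.7442     3.1243]
Δx = (I − A)⁻¹ Δd with Δd having -25 in the Sector 1 component and 0 elsewhere.
So Δx_4 = L_41 · (-25), where L_41 = adj(I−A)_41 / det(I−A) = 0.30275 / 0.13115.
Δx_4 = 0.30275 × (-25) / 0.13115 = -7.56875 / 0.13115 ≈ -57.71.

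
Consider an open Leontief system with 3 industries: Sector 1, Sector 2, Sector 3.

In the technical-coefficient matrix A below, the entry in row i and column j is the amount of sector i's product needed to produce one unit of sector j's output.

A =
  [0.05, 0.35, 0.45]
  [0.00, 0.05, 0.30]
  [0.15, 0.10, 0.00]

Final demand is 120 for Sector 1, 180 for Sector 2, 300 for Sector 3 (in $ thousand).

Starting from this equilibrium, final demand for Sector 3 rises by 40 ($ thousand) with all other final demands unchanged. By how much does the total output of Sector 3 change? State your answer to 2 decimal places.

Δx_3 = 45.46

I − A =
  [   0.95    -0.35    -0.45]
  [   0.00     0.95    -0.30]
  [  -0.15    -0.10     1.00]
Cofactors of I−A, C_ij = (−1)^(i+j)·(minor ij) (rows/columns in the sector order above):
  C_11 = (0.95)(1.00) − (-0.30)(-0.10) = 0.9200
  C_12 = −[(0.00)(1.00) − (-0.30)(-0.15)] = 0.0450
  C_13 = (0.00)(-0.10) − (0.95)(-0.15) = 0.1425
  C_21 = −[(-0.35)(1.00) − (-0.45)(-0.10)] = 0.3950
  C_22 = (0.95)(1.00) − (-0.45)(-0.15) = 0.8825
  C_23 = −[(0.95)(-0.10) − (-0.35)(-0.15)] = 0.1475
  C_31 = (-0.35)(-0.30) − (-0.45)(0.95) = 0.5325
  C_32 = −[(0.95)(-0.30) − (-0.45)(0.00)] = 0.2850
  C_33 = (0.95)(0.95) − (-0.35)(0.00) = 0.9025
det(I−A) = Σ_j (I−A)_1j·C_1j = (0.95)(0.9200) + (-0.35)(0.0450) + (-0.45)(0.1425) = 0.794125
adj(I−A) = Cᵀ =
  [ 0.9200   0.3950   0.5325]
  [ 0.0450   0.8825   0.2850]
  [ 0.1425   0.1475   0.9025]
(I − A)⁻¹ = adj(I−A) / det(I−A) ≈
  [   1.1585     0.4974     0.6705]
  [   0.0567     1.1113     0.3589]
  [   0.1794     0.1857     1.1365]
Δx = (I − A)⁻¹ Δd with Δd having +40 in the Sector 3 component and 0 elsewhere.
So Δx_3 = L_33 · (+40), where L_33 = adj(I−A)_33 / det(I−A) = 0.9025 / 0.794125.
Δx_3 = 0.9025 × (+40) / 0.794125 = 36.10 / 0.794125 ≈ 45.46.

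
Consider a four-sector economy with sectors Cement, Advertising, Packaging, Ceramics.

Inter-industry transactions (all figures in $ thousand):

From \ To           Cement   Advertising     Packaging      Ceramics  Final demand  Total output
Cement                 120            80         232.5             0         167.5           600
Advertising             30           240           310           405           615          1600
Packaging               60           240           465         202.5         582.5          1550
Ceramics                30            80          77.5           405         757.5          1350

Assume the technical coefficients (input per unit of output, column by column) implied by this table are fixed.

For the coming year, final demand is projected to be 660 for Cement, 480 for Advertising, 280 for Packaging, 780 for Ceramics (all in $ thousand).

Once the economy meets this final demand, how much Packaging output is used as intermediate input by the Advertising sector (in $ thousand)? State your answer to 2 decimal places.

Technical coefficients a_ij = z_ij / X_j:
  a_11 = 120/600 = 0.20, a_21 = 30/600 = 0.05, a_31 = 60/600 = 0.10, a_41 = 30/600 = 0.05
  a_12 = 80/1600 = 0.05, a_22 = 240/1600 = 0.15, a_32 = 240/1600 = 0.15, a_42 = 80/1600 = 0.05
  a_13 = 232.5/1550 = 0.15, a_23 = 310/1550 = 0.20, a_33 = 465/1550 = 0.30, a_43 = 77.5/1550 = 0.05
  a_14 = 0/1350 = 0.00, a_24 = 405/1350 = 0.30, a_34 = 202.5/1350 = 0.15, a_44 = 405/1350 = 0.30
I − A =
  [   0.80    -0.05    -0.15     0.00]
  [  -0.05     0.85    -0.20    -0.30]
  [  -0.10    -0.15     0.70    -0.15]
  [  -0.05    -0.05    -0.05     0.70]
Compute the cofactors C_ij = (−1)^(i+j)·(3×3 minor ij) of I−A; the adjugate is their transpose:
adj(I−A) = Cᵀ =
  [ 0.374875   0.041000   0.094750   0.037875]
  [ 0.051625   0.374375   0.131500   0.188625]
  [ 0.072250   0.093875   0.461500   0.139125]
  [ 0.035625   0.036375   0.049125   0.435375]
det(I−A) = Σ_j (I−A)_1j·C_1j = (0.80)(0.374875) + (-0.05)(0.051625) + (-0.15)(0.072250) + (0.00)(0.035625) = 0.28648125
(I − A)⁻¹ = adj(I−A) / det(I−A) ≈
  [   1.3085     0.1431     0.3307     0.1322]
  [   0.1802     1.3068     0.4590     0.6584]
  [   0.2522     0.3277     1.6109     0.4856]
  [   0.1244     0.1270     0.1715     1.5197]
First solve x = (I − A)⁻¹ d = adj(I−A)·d / det(I−A); in particular x_2 = (0.051625·660 + 0.374375·480 + 0.131500·280 + 0.188625·780) / 0.28648125 = 397.72 / 0.28648125 ≈ 1388.2933.
Intermediate flow from 3 to 2: z_32 = a_32 · x_2 = 0.15 × 397.72 / 0.28648125 = 59.658 / 0.28648125 ≈ 208.24.

z_32 = 208.24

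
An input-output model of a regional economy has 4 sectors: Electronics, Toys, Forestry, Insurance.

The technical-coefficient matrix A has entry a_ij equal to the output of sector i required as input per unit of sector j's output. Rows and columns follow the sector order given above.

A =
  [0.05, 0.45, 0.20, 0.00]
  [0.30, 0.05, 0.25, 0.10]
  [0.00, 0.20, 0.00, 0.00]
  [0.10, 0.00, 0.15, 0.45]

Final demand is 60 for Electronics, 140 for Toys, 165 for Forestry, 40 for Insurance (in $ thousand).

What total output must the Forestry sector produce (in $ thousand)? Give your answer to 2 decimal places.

I − A =
  [   0.95    -0.45    -0.20     0.00]
  [  -0.30     0.95    -0.25    -0.10]
  [   0.00    -0.20     1.00     0.00]
  [  -0.10     0.00    -0.15     0.55]
Compute the cofactors C_ij = (−1)^(i+j)·(3×3 minor ij) of I−A; the adjugate is their transpose:
adj(I−A) = Cᵀ =
  [ 0.492000   0.269500   0.173125   0.049000]
  [ 0.175000   0.522500   0.179875   0.095000]
  [ 0.035000   0.104500   0.417625   0.019000]
  [ 0.099000   0.077500   0.145375   0.708000]
det(I−A) = Σ_j (I−A)_1j·C_1j = (0.95)(0.492000) + (-0.45)(0.175000) + (-0.20)(0.035000) + (0.00)(0.099000) = 0.38165
(I − A)⁻¹ = adj(I−A) / det(I−A) ≈
  [   1.2891     0.7061     0.4536     0.1284]
  [   0.4585     1.3691     0.4713     0.2489]
  [   0.0917     0.2738     1.0943     0.0498]
  [   0.2594     0.2031     0.3809     1.8551]
x = (I − A)⁻¹ d = adj(I−A)·d / det(I−A), with det(I−A) = 0.38165:
  x_E = (0.492000·60 + 0.269500·140 + 0.173125·165 + 0.049000·40) / 0.38165 = 97.775625 / 0.38165 ≈ 256.19
  x_T = (0.175000·60 + 0.522500·140 + 0.179875·165 + 0.095000·40) / 0.38165 = 117.129375 / 0.38165 ≈ 306.90
  x_F = (0.035000·60 + 0.104500·140 + 0.417625·165 + 0.019000·40) / 0.38165 = 86.398125 / 0.38165 ≈ 226.38
  x_I = (0.099000·60 + 0.077500·140 + 0.145375·165 + 0.708000·40) / 0.38165 = 69.096875 / 0.38165 ≈ 181.05

x_F = 226.38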